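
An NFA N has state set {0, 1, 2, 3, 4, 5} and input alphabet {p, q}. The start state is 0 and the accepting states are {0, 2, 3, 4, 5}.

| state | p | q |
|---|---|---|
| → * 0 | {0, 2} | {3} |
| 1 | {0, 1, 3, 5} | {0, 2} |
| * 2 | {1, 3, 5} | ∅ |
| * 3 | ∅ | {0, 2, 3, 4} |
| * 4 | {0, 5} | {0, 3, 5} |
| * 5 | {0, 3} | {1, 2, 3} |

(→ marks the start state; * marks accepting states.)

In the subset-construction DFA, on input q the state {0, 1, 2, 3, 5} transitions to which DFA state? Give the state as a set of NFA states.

δ(0,q) = {3}; δ(1,q) = {0, 2}; δ(2,q) = ∅; δ(3,q) = {0, 2, 3, 4}; δ(5,q) = {1, 2, 3}.
Union: {0, 1, 2, 3, 4}.

{0, 1, 2, 3, 4}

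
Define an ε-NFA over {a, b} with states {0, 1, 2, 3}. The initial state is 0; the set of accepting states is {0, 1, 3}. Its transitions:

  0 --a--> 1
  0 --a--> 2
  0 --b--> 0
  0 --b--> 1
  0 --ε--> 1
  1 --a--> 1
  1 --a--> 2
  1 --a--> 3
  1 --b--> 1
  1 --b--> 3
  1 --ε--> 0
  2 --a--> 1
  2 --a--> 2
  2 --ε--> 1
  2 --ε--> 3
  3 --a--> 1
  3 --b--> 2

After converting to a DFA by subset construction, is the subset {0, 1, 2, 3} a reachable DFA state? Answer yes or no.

yes

Start state of the DFA: {0, 1} (ε-closure of the NFA start).
{0, 1} --a--> {0, 1, 2, 3}  [new]
{0, 1} --b--> {0, 1, 3}  [new]
{0, 1, 2, 3} --a--> {0, 1, 2, 3}  [seen]
{0, 1, 2, 3} --b--> {0, 1, 2, 3}  [seen]
{0, 1, 3} --a--> {0, 1, 2, 3}  [seen]
{0, 1, 3} --b--> {0, 1, 2, 3}  [seen]
Reachable DFA states: {0, 1}, {0, 1, 2, 3}, {0, 1, 3}.
{0, 1, 2, 3} is among them.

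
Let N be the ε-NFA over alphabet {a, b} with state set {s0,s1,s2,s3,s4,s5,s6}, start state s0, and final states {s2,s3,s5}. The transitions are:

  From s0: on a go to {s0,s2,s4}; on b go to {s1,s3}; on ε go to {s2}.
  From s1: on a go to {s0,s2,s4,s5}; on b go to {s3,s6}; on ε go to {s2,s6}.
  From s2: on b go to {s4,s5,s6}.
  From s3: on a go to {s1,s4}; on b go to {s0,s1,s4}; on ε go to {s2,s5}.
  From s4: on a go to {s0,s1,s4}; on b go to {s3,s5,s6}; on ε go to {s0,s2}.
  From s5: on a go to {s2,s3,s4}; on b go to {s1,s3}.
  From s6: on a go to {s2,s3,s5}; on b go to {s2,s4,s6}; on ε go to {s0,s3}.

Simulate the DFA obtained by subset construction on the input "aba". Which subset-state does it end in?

Start: {s0,s2}.
δ(s0,a) = {s0,s2,s4}; δ(s2,a) = ∅.
Union: {s0,s2,s4}.
After a: {s0,s2,s4}.
δ(s0,b) = {s1,s3}; δ(s2,b) = {s4,s5,s6}; δ(s4,b) = {s3,s5,s6}.
Union: {s1,s3,s4,s5,s6}.
ε-closure gives {s0,s1,s2,s3,s4,s5,s6}.
After b: {s0,s1,s2,s3,s4,s5,s6}.
δ(s0,a) = {s0,s2,s4}; δ(s1,a) = {s0,s2,s4,s5}; δ(s2,a) = ∅; δ(s3,a) = {s1,s4}; δ(s4,a) = {s0,s1,s4}; δ(s5,a) = {s2,s3,s4}; δ(s6,a) = {s2,s3,s5}.
Union: {s0,s1,s2,s3,s4,s5}.
ε-closure gives {s0,s1,s2,s3,s4,s5,s6}.
After a: {s0,s1,s2,s3,s4,s5,s6}.

{s0,s1,s2,s3,s4,s5,s6}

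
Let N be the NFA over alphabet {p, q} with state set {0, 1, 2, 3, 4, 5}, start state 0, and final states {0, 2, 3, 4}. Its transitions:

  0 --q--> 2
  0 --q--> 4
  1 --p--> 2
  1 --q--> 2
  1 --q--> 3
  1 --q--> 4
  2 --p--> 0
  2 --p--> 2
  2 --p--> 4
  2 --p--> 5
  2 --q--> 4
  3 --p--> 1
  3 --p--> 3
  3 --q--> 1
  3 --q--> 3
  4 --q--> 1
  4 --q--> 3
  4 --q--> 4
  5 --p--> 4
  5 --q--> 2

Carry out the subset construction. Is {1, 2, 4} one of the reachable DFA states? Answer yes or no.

Start state of the DFA: {0}.
{0} --p--> ∅  [new]
{0} --q--> {2, 4}  [new]
∅ --p--> ∅  [seen]
∅ --q--> ∅  [seen]
{2, 4} --p--> {0, 2, 4, 5}  [new]
{2, 4} --q--> {1, 3, 4}  [new]
{0, 2, 4, 5} --p--> {0, 2, 4, 5}  [seen]
{0, 2, 4, 5} --q--> {1, 2, 3, 4}  [new]
{1, 3, 4} --p--> {1, 2, 3}  [new]
{1, 3, 4} --q--> {1, 2, 3, 4}  [seen]
{1, 2, 3, 4} --p--> {0, 1, 2, 3, 4, 5}  [new]
{1, 2, 3, 4} --q--> {1, 2, 3, 4}  [seen]
{1, 2, 3} --p--> {0, 1, 2, 3, 4, 5}  [seen]
{1, 2, 3} --q--> {1, 2, 3, 4}  [seen]
{0, 1, 2, 3, 4, 5} --p--> {0, 1, 2, 3, 4, 5}  [seen]
{0, 1, 2, 3, 4, 5} --q--> {1, 2, 3, 4}  [seen]
Reachable DFA states: {0}, ∅, {2, 4}, {0, 2, 4, 5}, {1, 3, 4}, {1, 2, 3, 4}, {1, 2, 3}, {0, 1, 2, 3, 4, 5}.
{1, 2, 4} is not among them.

no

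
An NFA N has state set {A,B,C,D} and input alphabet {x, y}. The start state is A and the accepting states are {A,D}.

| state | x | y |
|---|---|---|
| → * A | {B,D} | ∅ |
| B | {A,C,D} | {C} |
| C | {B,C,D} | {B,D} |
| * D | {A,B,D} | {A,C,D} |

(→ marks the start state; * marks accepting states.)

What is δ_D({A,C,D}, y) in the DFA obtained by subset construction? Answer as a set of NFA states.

{A,B,C,D}

δ(A,y) = ∅; δ(C,y) = {B,D}; δ(D,y) = {A,C,D}.
Union: {A,B,C,D}.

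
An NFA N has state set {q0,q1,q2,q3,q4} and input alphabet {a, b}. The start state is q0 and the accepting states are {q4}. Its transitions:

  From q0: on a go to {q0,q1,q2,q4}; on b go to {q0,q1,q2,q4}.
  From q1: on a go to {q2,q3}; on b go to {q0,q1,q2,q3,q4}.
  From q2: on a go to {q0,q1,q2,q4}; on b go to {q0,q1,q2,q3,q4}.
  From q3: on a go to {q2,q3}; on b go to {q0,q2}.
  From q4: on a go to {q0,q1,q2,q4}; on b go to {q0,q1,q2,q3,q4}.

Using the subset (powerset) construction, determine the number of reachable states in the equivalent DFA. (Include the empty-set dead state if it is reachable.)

Start state of the DFA: {q0}.
{q0} --a--> {q0,q1,q2,q4}  [new]
{q0} --b--> {q0,q1,q2,q4}  [seen]
{q0,q1,q2,q4} --a--> {q0,q1,q2,q3,q4}  [new]
{q0,q1,q2,q4} --b--> {q0,q1,q2,q3,q4}  [seen]
{q0,q1,q2,q3,q4} --a--> {q0,q1,q2,q3,q4}  [seen]
{q0,q1,q2,q3,q4} --b--> {q0,q1,q2,q3,q4}  [seen]
Reachable DFA states: {q0}, {q0,q1,q2,q4}, {q0,q1,q2,q3,q4}.

3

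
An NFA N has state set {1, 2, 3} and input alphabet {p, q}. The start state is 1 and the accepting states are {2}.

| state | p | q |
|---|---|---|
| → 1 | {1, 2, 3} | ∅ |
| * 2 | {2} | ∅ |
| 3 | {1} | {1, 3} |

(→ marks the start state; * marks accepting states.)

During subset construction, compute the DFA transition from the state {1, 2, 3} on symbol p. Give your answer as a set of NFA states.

δ(1,p) = {1, 2, 3}; δ(2,p) = {2}; δ(3,p) = {1}.
Union: {1, 2, 3}.

{1, 2, 3}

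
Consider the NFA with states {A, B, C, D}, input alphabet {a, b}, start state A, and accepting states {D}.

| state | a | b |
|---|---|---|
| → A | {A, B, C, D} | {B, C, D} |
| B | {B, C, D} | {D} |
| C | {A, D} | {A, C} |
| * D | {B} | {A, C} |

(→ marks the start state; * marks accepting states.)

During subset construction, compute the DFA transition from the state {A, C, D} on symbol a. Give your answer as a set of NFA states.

δ(A,a) = {A, B, C, D}; δ(C,a) = {A, D}; δ(D,a) = {B}.
Union: {A, B, C, D}.

{A, B, C, D}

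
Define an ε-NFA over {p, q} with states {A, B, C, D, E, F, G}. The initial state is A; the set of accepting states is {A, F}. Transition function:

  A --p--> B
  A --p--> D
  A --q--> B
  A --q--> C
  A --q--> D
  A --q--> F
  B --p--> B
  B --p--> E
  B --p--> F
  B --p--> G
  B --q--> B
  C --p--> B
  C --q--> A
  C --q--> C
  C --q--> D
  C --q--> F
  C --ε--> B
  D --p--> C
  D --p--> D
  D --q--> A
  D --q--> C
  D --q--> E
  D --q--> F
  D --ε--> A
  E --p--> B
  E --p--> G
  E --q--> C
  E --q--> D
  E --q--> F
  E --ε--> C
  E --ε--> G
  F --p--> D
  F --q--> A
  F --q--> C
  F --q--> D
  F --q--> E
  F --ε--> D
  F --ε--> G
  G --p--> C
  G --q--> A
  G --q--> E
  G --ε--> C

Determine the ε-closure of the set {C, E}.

{B, C, E, G}

Begin with {C, E}.
C →ε {B}; add B.
E →ε {C, G}; add G.
ε-closure = {B, C, E, G}.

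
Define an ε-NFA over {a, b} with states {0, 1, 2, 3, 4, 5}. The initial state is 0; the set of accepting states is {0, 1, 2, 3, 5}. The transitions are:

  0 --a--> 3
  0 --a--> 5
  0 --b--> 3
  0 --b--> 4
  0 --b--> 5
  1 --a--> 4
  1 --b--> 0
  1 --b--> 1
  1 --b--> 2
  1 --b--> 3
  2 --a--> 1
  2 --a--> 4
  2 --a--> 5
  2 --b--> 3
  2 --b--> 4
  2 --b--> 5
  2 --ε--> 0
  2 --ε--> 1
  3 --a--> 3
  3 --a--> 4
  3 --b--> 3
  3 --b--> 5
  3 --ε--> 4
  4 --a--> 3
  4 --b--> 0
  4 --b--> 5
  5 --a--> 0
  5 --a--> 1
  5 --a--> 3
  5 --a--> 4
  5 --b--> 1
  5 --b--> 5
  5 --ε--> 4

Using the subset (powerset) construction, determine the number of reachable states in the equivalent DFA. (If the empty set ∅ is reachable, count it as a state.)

5

Start state of the DFA: {0} (ε-closure of the NFA start).
{0} --a--> {3, 4, 5}  [new]
{0} --b--> {3, 4, 5}  [seen]
{3, 4, 5} --a--> {0, 1, 3, 4}  [new]
{3, 4, 5} --b--> {0, 1, 3, 4, 5}  [new]
{0, 1, 3, 4} --a--> {3, 4, 5}  [seen]
{0, 1, 3, 4} --b--> {0, 1, 2, 3, 4, 5}  [new]
{0, 1, 3, 4, 5} --a--> {0, 1, 3, 4, 5}  [seen]
{0, 1, 3, 4, 5} --b--> {0, 1, 2, 3, 4, 5}  [seen]
{0, 1, 2, 3, 4, 5} --a--> {0, 1, 3, 4, 5}  [seen]
{0, 1, 2, 3, 4, 5} --b--> {0, 1, 2, 3, 4, 5}  [seen]
Reachable DFA states: {0}, {3, 4, 5}, {0, 1, 3, 4}, {0, 1, 3, 4, 5}, {0, 1, 2, 3, 4, 5}.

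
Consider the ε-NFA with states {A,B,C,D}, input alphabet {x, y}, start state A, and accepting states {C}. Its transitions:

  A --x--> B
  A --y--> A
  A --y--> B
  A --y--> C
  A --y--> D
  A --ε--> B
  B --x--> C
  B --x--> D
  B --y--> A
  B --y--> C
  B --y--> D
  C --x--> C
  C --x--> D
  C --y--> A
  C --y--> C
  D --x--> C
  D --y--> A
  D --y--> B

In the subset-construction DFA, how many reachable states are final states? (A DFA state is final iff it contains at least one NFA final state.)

4

Start state of the DFA: {A,B} (ε-closure of the NFA start).
{A,B} --x--> {B,C,D}  [new]
{A,B} --y--> {A,B,C,D}  [new]
{B,C,D} --x--> {C,D}  [new]
{B,C,D} --y--> {A,B,C,D}  [seen]
{A,B,C,D} --x--> {B,C,D}  [seen]
{A,B,C,D} --y--> {A,B,C,D}  [seen]
{C,D} --x--> {C,D}  [seen]
{C,D} --y--> {A,B,C}  [new]
{A,B,C} --x--> {B,C,D}  [seen]
{A,B,C} --y--> {A,B,C,D}  [seen]
Reachable DFA states: {A,B}, {B,C,D}, {A,B,C,D}, {C,D}, {A,B,C}.
Accepting DFA states (contain an NFA accepting state): {B,C,D}, {A,B,C,D}, {C,D}, {A,B,C}.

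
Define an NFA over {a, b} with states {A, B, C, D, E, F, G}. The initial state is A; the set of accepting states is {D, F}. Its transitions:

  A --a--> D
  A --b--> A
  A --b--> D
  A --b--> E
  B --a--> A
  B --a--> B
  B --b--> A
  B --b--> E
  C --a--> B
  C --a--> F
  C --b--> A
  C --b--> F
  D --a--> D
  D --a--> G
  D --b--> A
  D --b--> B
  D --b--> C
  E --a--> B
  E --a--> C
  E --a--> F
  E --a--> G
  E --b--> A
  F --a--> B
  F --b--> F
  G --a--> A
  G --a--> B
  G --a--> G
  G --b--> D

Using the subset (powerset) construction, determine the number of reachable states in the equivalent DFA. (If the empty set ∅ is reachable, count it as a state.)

14

Start state of the DFA: {A}.
{A} --a--> {D}  [new]
{A} --b--> {A, D, E}  [new]
{D} --a--> {D, G}  [new]
{D} --b--> {A, B, C}  [new]
{A, D, E} --a--> {B, C, D, F, G}  [new]
{A, D, E} --b--> {A, B, C, D, E}  [new]
{D, G} --a--> {A, B, D, G}  [new]
{D, G} --b--> {A, B, C, D}  [new]
{A, B, C} --a--> {A, B, D, F}  [new]
{A, B, C} --b--> {A, D, E, F}  [new]
{B, C, D, F, G} --a--> {A, B, D, F, G}  [new]
{B, C, D, F, G} --b--> {A, B, C, D, E, F}  [new]
{A, B, C, D, E} --a--> {A, B, C, D, F, G}  [new]
{A, B, C, D, E} --b--> {A, B, C, D, E, F}  [seen]
{A, B, D, G} --a--> {A, B, D, G}  [seen]
{A, B, D, G} --b--> {A, B, C, D, E}  [seen]
{A, B, C, D} --a--> {A, B, D, F, G}  [seen]
{A, B, C, D} --b--> {A, B, C, D, E, F}  [seen]
{A, B, D, F} --a--> {A, B, D, G}  [seen]
{A, B, D, F} --b--> {A, B, C, D, E, F}  [seen]
{A, D, E, F} --a--> {B, C, D, F, G}  [seen]
{A, D, E, F} --b--> {A, B, C, D, E, F}  [seen]
{A, B, D, F, G} --a--> {A, B, D, G}  [seen]
{A, B, D, F, G} --b--> {A, B, C, D, E, F}  [seen]
{A, B, C, D, E, F} --a--> {A, B, C, D, F, G}  [seen]
{A, B, C, D, E, F} --b--> {A, B, C, D, E, F}  [seen]
{A, B, C, D, F, G} --a--> {A, B, D, F, G}  [seen]
{A, B, C, D, F, G} --b--> {A, B, C, D, E, F}  [seen]
Reachable DFA states: {A}, {D}, {A, D, E}, {D, G}, {A, B, C}, {B, C, D, F, G}, {A, B, C, D, E}, {A, B, D, G}, {A, B, C, D}, {A, B, D, F}, {A, D, E, F}, {A, B, D, F, G}, {A, B, C, D, E, F}, {A, B, C, D, F, G}.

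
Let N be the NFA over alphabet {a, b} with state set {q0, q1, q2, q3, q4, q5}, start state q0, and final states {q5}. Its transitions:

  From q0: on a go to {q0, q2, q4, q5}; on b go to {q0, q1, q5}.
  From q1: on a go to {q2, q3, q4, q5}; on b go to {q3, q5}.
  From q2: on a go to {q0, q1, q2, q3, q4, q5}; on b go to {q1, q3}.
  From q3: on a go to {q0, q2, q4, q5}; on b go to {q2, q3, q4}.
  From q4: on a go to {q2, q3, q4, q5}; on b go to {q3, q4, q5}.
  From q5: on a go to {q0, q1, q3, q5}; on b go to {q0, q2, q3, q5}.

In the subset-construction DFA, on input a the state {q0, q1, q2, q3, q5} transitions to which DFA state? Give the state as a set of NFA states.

{q0, q1, q2, q3, q4, q5}

δ(q0,a) = {q0, q2, q4, q5}; δ(q1,a) = {q2, q3, q4, q5}; δ(q2,a) = {q0, q1, q2, q3, q4, q5}; δ(q3,a) = {q0, q2, q4, q5}; δ(q5,a) = {q0, q1, q3, q5}.
Union: {q0, q1, q2, q3, q4, q5}.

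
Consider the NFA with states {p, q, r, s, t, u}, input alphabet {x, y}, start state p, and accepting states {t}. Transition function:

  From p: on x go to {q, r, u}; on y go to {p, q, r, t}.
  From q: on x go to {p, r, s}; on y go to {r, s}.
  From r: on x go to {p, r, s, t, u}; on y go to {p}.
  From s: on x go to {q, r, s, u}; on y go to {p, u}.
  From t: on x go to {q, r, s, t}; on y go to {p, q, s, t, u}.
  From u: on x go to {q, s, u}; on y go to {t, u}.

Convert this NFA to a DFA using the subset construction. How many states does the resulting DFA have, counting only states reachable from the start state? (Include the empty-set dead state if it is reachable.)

Start state of the DFA: {p}.
{p} --x--> {q, r, u}  [new]
{p} --y--> {p, q, r, t}  [new]
{q, r, u} --x--> {p, q, r, s, t, u}  [new]
{q, r, u} --y--> {p, r, s, t, u}  [new]
{p, q, r, t} --x--> {p, q, r, s, t, u}  [seen]
{p, q, r, t} --y--> {p, q, r, s, t, u}  [seen]
{p, q, r, s, t, u} --x--> {p, q, r, s, t, u}  [seen]
{p, q, r, s, t, u} --y--> {p, q, r, s, t, u}  [seen]
{p, r, s, t, u} --x--> {p, q, r, s, t, u}  [seen]
{p, r, s, t, u} --y--> {p, q, r, s, t, u}  [seen]
Reachable DFA states: {p}, {q, r, u}, {p, q, r, t}, {p, q, r, s, t, u}, {p, r, s, t, u}.

5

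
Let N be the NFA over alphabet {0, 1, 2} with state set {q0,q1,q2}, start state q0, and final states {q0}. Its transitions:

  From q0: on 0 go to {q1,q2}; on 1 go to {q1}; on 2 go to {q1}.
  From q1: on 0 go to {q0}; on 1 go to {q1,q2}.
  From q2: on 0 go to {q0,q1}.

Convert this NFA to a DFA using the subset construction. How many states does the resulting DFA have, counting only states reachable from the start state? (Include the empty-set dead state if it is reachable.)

Start state of the DFA: {q0}.
{q0} --0--> {q1,q2}  [new]
{q0} --1--> {q1}  [new]
{q0} --2--> {q1}  [seen]
{q1,q2} --0--> {q0,q1}  [new]
{q1,q2} --1--> {q1,q2}  [seen]
{q1,q2} --2--> ∅  [new]
{q1} --0--> {q0}  [seen]
{q1} --1--> {q1,q2}  [seen]
{q1} --2--> ∅  [seen]
{q0,q1} --0--> {q0,q1,q2}  [new]
{q0,q1} --1--> {q1,q2}  [seen]
{q0,q1} --2--> {q1}  [seen]
∅ --0--> ∅  [seen]
∅ --1--> ∅  [seen]
∅ --2--> ∅  [seen]
{q0,q1,q2} --0--> {q0,q1,q2}  [seen]
{q0,q1,q2} --1--> {q1,q2}  [seen]
{q0,q1,q2} --2--> {q1}  [seen]
Reachable DFA states: {q0}, {q1,q2}, {q1}, {q0,q1}, ∅, {q0,q1,q2}.

6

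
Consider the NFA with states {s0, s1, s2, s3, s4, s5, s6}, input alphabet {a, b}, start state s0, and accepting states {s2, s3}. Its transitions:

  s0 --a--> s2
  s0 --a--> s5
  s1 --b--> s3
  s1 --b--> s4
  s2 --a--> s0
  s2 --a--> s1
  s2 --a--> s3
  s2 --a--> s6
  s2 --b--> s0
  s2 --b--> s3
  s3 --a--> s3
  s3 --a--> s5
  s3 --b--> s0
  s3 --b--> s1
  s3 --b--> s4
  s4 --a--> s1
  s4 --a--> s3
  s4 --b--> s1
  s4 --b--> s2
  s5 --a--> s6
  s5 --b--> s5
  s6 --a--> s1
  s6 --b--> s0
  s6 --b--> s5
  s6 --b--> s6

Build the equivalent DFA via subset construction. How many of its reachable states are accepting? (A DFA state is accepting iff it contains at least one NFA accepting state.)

13

Start state of the DFA: {s0}.
{s0} --a--> {s2, s5}  [new]
{s0} --b--> ∅  [new]
{s2, s5} --a--> {s0, s1, s3, s6}  [new]
{s2, s5} --b--> {s0, s3, s5}  [new]
∅ --a--> ∅  [seen]
∅ --b--> ∅  [seen]
{s0, s1, s3, s6} --a--> {s1, s2, s3, s5}  [new]
{s0, s1, s3, s6} --b--> {s0, s1, s3, s4, s5, s6}  [new]
{s0, s3, s5} --a--> {s2, s3, s5, s6}  [new]
{s0, s3, s5} --b--> {s0, s1, s4, s5}  [new]
{s1, s2, s3, s5} --a--> {s0, s1, s3, s5, s6}  [new]
{s1, s2, s3, s5} --b--> {s0, s1, s3, s4, s5}  [new]
{s0, s1, s3, s4, s5, s6} --a--> {s1, s2, s3, s5, s6}  [new]
{s0, s1, s3, s4, s5, s6} --b--> {s0, s1, s2, s3, s4, s5, s6}  [new]
{s2, s3, s5, s6} --a--> {s0, s1, s3, s5, s6}  [seen]
{s2, s3, s5, s6} --b--> {s0, s1, s3, s4, s5, s6}  [seen]
{s0, s1, s4, s5} --a--> {s1, s2, s3, s5, s6}  [seen]
{s0, s1, s4, s5} --b--> {s1, s2, s3, s4, s5}  [new]
{s0, s1, s3, s5, s6} --a--> {s1, s2, s3, s5, s6}  [seen]
{s0, s1, s3, s5, s6} --b--> {s0, s1, s3, s4, s5, s6}  [seen]
{s0, s1, s3, s4, s5} --a--> {s1, s2, s3, s5, s6}  [seen]
{s0, s1, s3, s4, s5} --b--> {s0, s1, s2, s3, s4, s5}  [new]
{s1, s2, s3, s5, s6} --a--> {s0, s1, s3, s5, s6}  [seen]
{s1, s2, s3, s5, s6} --b--> {s0, s1, s3, s4, s5, s6}  [seen]
{s0, s1, s2, s3, s4, s5, s6} --a--> {s0, s1, s2, s3, s5, s6}  [new]
{s0, s1, s2, s3, s4, s5, s6} --b--> {s0, s1, s2, s3, s4, s5, s6}  [seen]
{s1, s2, s3, s4, s5} --a--> {s0, s1, s3, s5, s6}  [seen]
{s1, s2, s3, s4, s5} --b--> {s0, s1, s2, s3, s4, s5}  [seen]
{s0, s1, s2, s3, s4, s5} --a--> {s0, s1, s2, s3, s5, s6}  [seen]
{s0, s1, s2, s3, s4, s5} --b--> {s0, s1, s2, s3, s4, s5}  [seen]
{s0, s1, s2, s3, s5, s6} --a--> {s0, s1, s2, s3, s5, s6}  [seen]
{s0, s1, s2, s3, s5, s6} --b--> {s0, s1, s3, s4, s5, s6}  [seen]
Reachable DFA states: {s0}, {s2, s5}, ∅, {s0, s1, s3, s6}, {s0, s3, s5}, {s1, s2, s3, s5}, {s0, s1, s3, s4, s5, s6}, {s2, s3, s5, s6}, {s0, s1, s4, s5}, {s0, s1, s3, s5, s6}, {s0, s1, s3, s4, s5}, {s1, s2, s3, s5, s6}, {s0, s1, s2, s3, s4, s5, s6}, {s1, s2, s3, s4, s5}, {s0, s1, s2, s3, s4, s5}, {s0, s1, s2, s3, s5, s6}.
Accepting DFA states (contain an NFA accepting state): {s2, s5}, {s0, s1, s3, s6}, {s0, s3, s5}, {s1, s2, s3, s5}, {s0, s1, s3, s4, s5, s6}, {s2, s3, s5, s6}, {s0, s1, s3, s5, s6}, {s0, s1, s3, s4, s5}, {s1, s2, s3, s5, s6}, {s0, s1, s2, s3, s4, s5, s6}, {s1, s2, s3, s4, s5}, {s0, s1, s2, s3, s4, s5}, {s0, s1, s2, s3, s5, s6}.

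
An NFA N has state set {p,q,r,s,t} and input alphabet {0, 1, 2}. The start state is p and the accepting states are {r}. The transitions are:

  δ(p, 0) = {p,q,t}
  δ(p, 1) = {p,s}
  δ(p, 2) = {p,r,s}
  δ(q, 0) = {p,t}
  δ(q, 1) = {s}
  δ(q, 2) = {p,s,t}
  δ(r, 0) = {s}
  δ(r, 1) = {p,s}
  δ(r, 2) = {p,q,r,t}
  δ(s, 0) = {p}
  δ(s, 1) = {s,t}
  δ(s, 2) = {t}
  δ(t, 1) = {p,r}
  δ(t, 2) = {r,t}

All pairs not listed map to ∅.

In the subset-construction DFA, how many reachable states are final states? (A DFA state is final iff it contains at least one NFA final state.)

3

Start state of the DFA: {p}.
{p} --0--> {p,q,t}  [new]
{p} --1--> {p,s}  [new]
{p} --2--> {p,r,s}  [new]
{p,q,t} --0--> {p,q,t}  [seen]
{p,q,t} --1--> {p,r,s}  [seen]
{p,q,t} --2--> {p,r,s,t}  [new]
{p,s} --0--> {p,q,t}  [seen]
{p,s} --1--> {p,s,t}  [new]
{p,s} --2--> {p,r,s,t}  [seen]
{p,r,s} --0--> {p,q,s,t}  [new]
{p,r,s} --1--> {p,s,t}  [seen]
{p,r,s} --2--> {p,q,r,s,t}  [new]
{p,r,s,t} --0--> {p,q,s,t}  [seen]
{p,r,s,t} --1--> {p,r,s,t}  [seen]
{p,r,s,t} --2--> {p,q,r,s,t}  [seen]
{p,s,t} --0--> {p,q,t}  [seen]
{p,s,t} --1--> {p,r,s,t}  [seen]
{p,s,t} --2--> {p,r,s,t}  [seen]
{p,q,s,t} --0--> {p,q,t}  [seen]
{p,q,s,t} --1--> {p,r,s,t}  [seen]
{p,q,s,t} --2--> {p,r,s,t}  [seen]
{p,q,r,s,t} --0--> {p,q,s,t}  [seen]
{p,q,r,s,t} --1--> {p,r,s,t}  [seen]
{p,q,r,s,t} --2--> {p,q,r,s,t}  [seen]
Reachable DFA states: {p}, {p,q,t}, {p,s}, {p,r,s}, {p,r,s,t}, {p,s,t}, {p,q,s,t}, {p,q,r,s,t}.
Accepting DFA states (contain an NFA accepting state): {p,r,s}, {p,r,s,t}, {p,q,r,s,t}.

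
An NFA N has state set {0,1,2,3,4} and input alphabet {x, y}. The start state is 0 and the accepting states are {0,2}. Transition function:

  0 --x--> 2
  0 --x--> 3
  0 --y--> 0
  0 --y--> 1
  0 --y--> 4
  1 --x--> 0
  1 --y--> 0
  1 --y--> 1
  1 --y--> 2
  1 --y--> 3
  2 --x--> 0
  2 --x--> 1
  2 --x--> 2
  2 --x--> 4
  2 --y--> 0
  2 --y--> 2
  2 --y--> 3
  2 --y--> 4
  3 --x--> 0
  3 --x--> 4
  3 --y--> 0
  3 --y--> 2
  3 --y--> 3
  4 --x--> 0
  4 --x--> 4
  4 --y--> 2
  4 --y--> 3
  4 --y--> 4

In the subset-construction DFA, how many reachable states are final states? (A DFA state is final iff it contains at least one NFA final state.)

6

Start state of the DFA: {0}.
{0} --x--> {2,3}  [new]
{0} --y--> {0,1,4}  [new]
{2,3} --x--> {0,1,2,4}  [new]
{2,3} --y--> {0,2,3,4}  [new]
{0,1,4} --x--> {0,2,3,4}  [seen]
{0,1,4} --y--> {0,1,2,3,4}  [new]
{0,1,2,4} --x--> {0,1,2,3,4}  [seen]
{0,1,2,4} --y--> {0,1,2,3,4}  [seen]
{0,2,3,4} --x--> {0,1,2,3,4}  [seen]
{0,2,3,4} --y--> {0,1,2,3,4}  [seen]
{0,1,2,3,4} --x--> {0,1,2,3,4}  [seen]
{0,1,2,3,4} --y--> {0,1,2,3,4}  [seen]
Reachable DFA states: {0}, {2,3}, {0,1,4}, {0,1,2,4}, {0,2,3,4}, {0,1,2,3,4}.
Accepting DFA states (contain an NFA accepting state): {0}, {2,3}, {0,1,4}, {0,1,2,4}, {0,2,3,4}, {0,1,2,3,4}.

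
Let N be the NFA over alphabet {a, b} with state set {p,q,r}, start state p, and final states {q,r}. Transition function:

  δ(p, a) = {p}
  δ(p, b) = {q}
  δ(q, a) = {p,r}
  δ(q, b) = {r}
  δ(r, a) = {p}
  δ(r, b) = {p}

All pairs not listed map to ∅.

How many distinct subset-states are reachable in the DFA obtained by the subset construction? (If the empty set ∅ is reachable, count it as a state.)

Start state of the DFA: {p}.
{p} --a--> {p}  [seen]
{p} --b--> {q}  [new]
{q} --a--> {p,r}  [new]
{q} --b--> {r}  [new]
{p,r} --a--> {p}  [seen]
{p,r} --b--> {p,q}  [new]
{r} --a--> {p}  [seen]
{r} --b--> {p}  [seen]
{p,q} --a--> {p,r}  [seen]
{p,q} --b--> {q,r}  [new]
{q,r} --a--> {p,r}  [seen]
{q,r} --b--> {p,r}  [seen]
Reachable DFA states: {p}, {q}, {p,r}, {r}, {p,q}, {q,r}.

6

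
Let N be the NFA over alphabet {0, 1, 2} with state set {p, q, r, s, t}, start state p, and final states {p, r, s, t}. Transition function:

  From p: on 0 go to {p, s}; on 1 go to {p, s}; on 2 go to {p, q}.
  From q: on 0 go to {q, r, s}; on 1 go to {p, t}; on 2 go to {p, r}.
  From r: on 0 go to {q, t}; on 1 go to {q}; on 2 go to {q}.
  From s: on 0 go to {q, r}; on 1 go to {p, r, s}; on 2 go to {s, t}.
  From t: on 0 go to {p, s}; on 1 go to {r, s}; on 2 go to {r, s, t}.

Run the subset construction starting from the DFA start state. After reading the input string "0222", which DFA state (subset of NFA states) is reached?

Start: {p}.
δ(p,0) = {p, s}.
Union: {p, s}.
After 0: {p, s}.
δ(p,2) = {p, q}; δ(s,2) = {s, t}.
Union: {p, q, s, t}.
After 2: {p, q, s, t}.
δ(p,2) = {p, q}; δ(q,2) = {p, r}; δ(s,2) = {s, t}; δ(t,2) = {r, s, t}.
Union: {p, q, r, s, t}.
After 2: {p, q, r, s, t}.
δ(p,2) = {p, q}; δ(q,2) = {p, r}; δ(r,2) = {q}; δ(s,2) = {s, t}; δ(t,2) = {r, s, t}.
Union: {p, q, r, s, t}.
After 2: {p, q, r, s, t}.

{p, q, r, s, t}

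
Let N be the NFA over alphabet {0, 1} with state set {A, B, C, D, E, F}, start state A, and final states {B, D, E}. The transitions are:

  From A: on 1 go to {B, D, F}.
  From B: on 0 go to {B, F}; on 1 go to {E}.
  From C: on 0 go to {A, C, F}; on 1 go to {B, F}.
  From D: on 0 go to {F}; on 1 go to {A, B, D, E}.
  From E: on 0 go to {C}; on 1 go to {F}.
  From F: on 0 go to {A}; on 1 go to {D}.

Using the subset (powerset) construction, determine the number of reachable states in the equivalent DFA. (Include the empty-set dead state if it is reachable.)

Start state of the DFA: {A}.
{A} --0--> ∅  [new]
{A} --1--> {B, D, F}  [new]
∅ --0--> ∅  [seen]
∅ --1--> ∅  [seen]
{B, D, F} --0--> {A, B, F}  [new]
{B, D, F} --1--> {A, B, D, E}  [new]
{A, B, F} --0--> {A, B, F}  [seen]
{A, B, F} --1--> {B, D, E, F}  [new]
{A, B, D, E} --0--> {B, C, F}  [new]
{A, B, D, E} --1--> {A, B, D, E, F}  [new]
{B, D, E, F} --0--> {A, B, C, F}  [new]
{B, D, E, F} --1--> {A, B, D, E, F}  [seen]
{B, C, F} --0--> {A, B, C, F}  [seen]
{B, C, F} --1--> {B, D, E, F}  [seen]
{A, B, D, E, F} --0--> {A, B, C, F}  [seen]
{A, B, D, E, F} --1--> {A, B, D, E, F}  [seen]
{A, B, C, F} --0--> {A, B, C, F}  [seen]
{A, B, C, F} --1--> {B, D, E, F}  [seen]
Reachable DFA states: {A}, ∅, {B, D, F}, {A, B, F}, {A, B, D, E}, {B, D, E, F}, {B, C, F}, {A, B, D, E, F}, {A, B, C, F}.

9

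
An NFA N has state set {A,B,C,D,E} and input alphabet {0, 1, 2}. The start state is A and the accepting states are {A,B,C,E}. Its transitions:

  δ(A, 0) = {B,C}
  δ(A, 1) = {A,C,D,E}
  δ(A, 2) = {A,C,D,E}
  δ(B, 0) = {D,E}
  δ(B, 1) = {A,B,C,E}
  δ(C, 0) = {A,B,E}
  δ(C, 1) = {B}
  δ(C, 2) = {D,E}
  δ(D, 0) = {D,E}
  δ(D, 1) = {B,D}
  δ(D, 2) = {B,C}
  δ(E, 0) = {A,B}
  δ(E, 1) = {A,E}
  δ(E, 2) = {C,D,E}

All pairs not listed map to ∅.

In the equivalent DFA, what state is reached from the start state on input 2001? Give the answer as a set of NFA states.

{A,B,C,D,E}

Start: {A}.
δ(A,2) = {A,C,D,E}.
Union: {A,C,D,E}.
After 2: {A,C,D,E}.
δ(A,0) = {B,C}; δ(C,0) = {A,B,E}; δ(D,0) = {D,E}; δ(E,0) = {A,B}.
Union: {A,B,C,D,E}.
After 0: {A,B,C,D,E}.
δ(A,0) = {B,C}; δ(B,0) = {D,E}; δ(C,0) = {A,B,E}; δ(D,0) = {D,E}; δ(E,0) = {A,B}.
Union: {A,B,C,D,E}.
After 0: {A,B,C,D,E}.
δ(A,1) = {A,C,D,E}; δ(B,1) = {A,B,C,E}; δ(C,1) = {B}; δ(D,1) = {B,D}; δ(E,1) = {A,E}.
Union: {A,B,C,D,E}.
After 1: {A,B,C,D,E}.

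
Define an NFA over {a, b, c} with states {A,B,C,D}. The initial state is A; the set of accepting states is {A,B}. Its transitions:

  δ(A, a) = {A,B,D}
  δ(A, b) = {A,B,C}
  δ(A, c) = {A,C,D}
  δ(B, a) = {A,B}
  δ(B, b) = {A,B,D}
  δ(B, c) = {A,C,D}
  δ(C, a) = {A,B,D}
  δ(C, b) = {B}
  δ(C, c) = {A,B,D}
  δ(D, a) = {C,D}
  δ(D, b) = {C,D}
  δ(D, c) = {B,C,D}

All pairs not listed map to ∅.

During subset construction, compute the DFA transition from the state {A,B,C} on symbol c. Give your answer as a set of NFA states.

{A,B,C,D}

δ(A,c) = {A,C,D}; δ(B,c) = {A,C,D}; δ(C,c) = {A,B,D}.
Union: {A,B,C,D}.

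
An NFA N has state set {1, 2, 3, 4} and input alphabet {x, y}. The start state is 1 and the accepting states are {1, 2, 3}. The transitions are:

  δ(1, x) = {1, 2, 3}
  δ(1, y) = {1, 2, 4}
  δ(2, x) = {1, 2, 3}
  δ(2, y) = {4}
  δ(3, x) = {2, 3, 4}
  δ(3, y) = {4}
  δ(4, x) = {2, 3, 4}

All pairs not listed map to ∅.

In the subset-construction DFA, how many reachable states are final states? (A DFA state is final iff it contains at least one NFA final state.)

Start state of the DFA: {1}.
{1} --x--> {1, 2, 3}  [new]
{1} --y--> {1, 2, 4}  [new]
{1, 2, 3} --x--> {1, 2, 3, 4}  [new]
{1, 2, 3} --y--> {1, 2, 4}  [seen]
{1, 2, 4} --x--> {1, 2, 3, 4}  [seen]
{1, 2, 4} --y--> {1, 2, 4}  [seen]
{1, 2, 3, 4} --x--> {1, 2, 3, 4}  [seen]
{1, 2, 3, 4} --y--> {1, 2, 4}  [seen]
Reachable DFA states: {1}, {1, 2, 3}, {1, 2, 4}, {1, 2, 3, 4}.
Accepting DFA states (contain an NFA accepting state): {1}, {1, 2, 3}, {1, 2, 4}, {1, 2, 3, 4}.

4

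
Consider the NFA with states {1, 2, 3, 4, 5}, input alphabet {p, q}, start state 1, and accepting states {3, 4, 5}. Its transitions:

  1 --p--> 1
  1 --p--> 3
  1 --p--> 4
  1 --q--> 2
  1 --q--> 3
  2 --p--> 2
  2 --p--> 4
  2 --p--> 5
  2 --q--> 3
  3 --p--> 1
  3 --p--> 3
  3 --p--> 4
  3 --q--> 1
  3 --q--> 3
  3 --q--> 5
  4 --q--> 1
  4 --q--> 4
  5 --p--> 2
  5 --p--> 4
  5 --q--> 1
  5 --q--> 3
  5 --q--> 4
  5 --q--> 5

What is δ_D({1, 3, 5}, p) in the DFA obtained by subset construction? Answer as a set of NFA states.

δ(1,p) = {1, 3, 4}; δ(3,p) = {1, 3, 4}; δ(5,p) = {2, 4}.
Union: {1, 2, 3, 4}.

{1, 2, 3, 4}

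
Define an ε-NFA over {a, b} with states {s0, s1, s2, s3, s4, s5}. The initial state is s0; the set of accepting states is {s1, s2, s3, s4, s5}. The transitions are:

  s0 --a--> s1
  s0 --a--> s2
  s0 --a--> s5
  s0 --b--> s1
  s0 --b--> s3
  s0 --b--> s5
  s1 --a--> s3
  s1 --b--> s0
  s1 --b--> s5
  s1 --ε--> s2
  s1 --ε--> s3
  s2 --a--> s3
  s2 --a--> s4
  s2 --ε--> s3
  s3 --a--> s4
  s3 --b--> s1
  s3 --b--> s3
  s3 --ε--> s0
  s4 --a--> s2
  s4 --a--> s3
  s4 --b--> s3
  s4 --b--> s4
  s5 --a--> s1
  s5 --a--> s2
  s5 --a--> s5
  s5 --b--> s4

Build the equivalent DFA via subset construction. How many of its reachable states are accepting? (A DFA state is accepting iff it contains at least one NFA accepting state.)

Start state of the DFA: {s0} (ε-closure of the NFA start).
{s0} --a--> {s0, s1, s2, s3, s5}  [new]
{s0} --b--> {s0, s1, s2, s3, s5}  [seen]
{s0, s1, s2, s3, s5} --a--> {s0, s1, s2, s3, s4, s5}  [new]
{s0, s1, s2, s3, s5} --b--> {s0, s1, s2, s3, s4, s5}  [seen]
{s0, s1, s2, s3, s4, s5} --a--> {s0, s1, s2, s3, s4, s5}  [seen]
{s0, s1, s2, s3, s4, s5} --b--> {s0, s1, s2, s3, s4, s5}  [seen]
Reachable DFA states: {s0}, {s0, s1, s2, s3, s5}, {s0, s1, s2, s3, s4, s5}.
Accepting DFA states (contain an NFA accepting state): {s0, s1, s2, s3, s5}, {s0, s1, s2, s3, s4, s5}.

2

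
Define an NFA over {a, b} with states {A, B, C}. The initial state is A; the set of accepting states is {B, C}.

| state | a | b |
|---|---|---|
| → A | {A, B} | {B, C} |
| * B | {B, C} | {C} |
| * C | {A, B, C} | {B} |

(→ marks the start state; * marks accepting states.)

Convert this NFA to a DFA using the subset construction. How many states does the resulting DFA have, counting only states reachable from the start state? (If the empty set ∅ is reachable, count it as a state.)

Start state of the DFA: {A}.
{A} --a--> {A, B}  [new]
{A} --b--> {B, C}  [new]
{A, B} --a--> {A, B, C}  [new]
{A, B} --b--> {B, C}  [seen]
{B, C} --a--> {A, B, C}  [seen]
{B, C} --b--> {B, C}  [seen]
{A, B, C} --a--> {A, B, C}  [seen]
{A, B, C} --b--> {B, C}  [seen]
Reachable DFA states: {A}, {A, B}, {B, C}, {A, B, C}.

4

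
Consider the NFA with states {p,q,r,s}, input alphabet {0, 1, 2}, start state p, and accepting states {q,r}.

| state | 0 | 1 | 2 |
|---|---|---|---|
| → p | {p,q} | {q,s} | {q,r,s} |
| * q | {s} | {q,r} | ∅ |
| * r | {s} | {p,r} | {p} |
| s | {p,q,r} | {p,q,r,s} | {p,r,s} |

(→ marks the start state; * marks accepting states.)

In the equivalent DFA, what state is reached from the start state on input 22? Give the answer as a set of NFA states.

{p,r,s}

Start: {p}.
δ(p,2) = {q,r,s}.
Union: {q,r,s}.
After 2: {q,r,s}.
δ(q,2) = ∅; δ(r,2) = {p}; δ(s,2) = {p,r,s}.
Union: {p,r,s}.
After 2: {p,r,s}.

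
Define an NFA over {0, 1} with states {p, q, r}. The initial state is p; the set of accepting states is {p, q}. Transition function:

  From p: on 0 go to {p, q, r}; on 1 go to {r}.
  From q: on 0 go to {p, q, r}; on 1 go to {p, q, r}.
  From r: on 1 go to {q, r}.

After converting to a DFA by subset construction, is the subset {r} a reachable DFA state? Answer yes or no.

Start state of the DFA: {p}.
{p} --0--> {p, q, r}  [new]
{p} --1--> {r}  [new]
{p, q, r} --0--> {p, q, r}  [seen]
{p, q, r} --1--> {p, q, r}  [seen]
{r} --0--> ∅  [new]
{r} --1--> {q, r}  [new]
∅ --0--> ∅  [seen]
∅ --1--> ∅  [seen]
{q, r} --0--> {p, q, r}  [seen]
{q, r} --1--> {p, q, r}  [seen]
Reachable DFA states: {p}, {p, q, r}, {r}, ∅, {q, r}.
{r} is among them.

yes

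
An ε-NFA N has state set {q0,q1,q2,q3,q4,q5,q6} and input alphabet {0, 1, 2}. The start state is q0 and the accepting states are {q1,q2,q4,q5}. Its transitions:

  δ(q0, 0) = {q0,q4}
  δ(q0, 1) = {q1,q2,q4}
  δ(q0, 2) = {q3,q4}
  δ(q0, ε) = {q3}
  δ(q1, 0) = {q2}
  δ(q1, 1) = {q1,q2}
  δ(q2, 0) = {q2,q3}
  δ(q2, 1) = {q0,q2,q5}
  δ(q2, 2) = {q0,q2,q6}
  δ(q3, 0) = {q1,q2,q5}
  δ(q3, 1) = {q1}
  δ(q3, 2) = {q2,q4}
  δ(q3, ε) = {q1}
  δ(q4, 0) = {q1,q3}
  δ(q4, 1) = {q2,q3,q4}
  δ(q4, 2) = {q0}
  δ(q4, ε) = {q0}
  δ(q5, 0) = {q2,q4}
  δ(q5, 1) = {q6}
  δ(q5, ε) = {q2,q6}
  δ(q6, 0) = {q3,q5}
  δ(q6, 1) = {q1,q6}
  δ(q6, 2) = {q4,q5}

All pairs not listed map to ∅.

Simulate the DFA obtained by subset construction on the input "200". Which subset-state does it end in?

Start: {q0,q1,q3}.
δ(q0,2) = {q3,q4}; δ(q1,2) = ∅; δ(q3,2) = {q2,q4}.
Union: {q2,q3,q4}.
ε-closure gives {q0,q1,q2,q3,q4}.
After 2: {q0,q1,q2,q3,q4}.
δ(q0,0) = {q0,q4}; δ(q1,0) = {q2}; δ(q2,0) = {q2,q3}; δ(q3,0) = {q1,q2,q5}; δ(q4,0) = {q1,q3}.
Union: {q0,q1,q2,q3,q4,q5}.
ε-closure gives {q0,q1,q2,q3,q4,q5,q6}.
After 0: {q0,q1,q2,q3,q4,q5,q6}.
δ(q0,0) = {q0,q4}; δ(q1,0) = {q2}; δ(q2,0) = {q2,q3}; δ(q3,0) = {q1,q2,q5}; δ(q4,0) = {q1,q3}; δ(q5,0) = {q2,q4}; δ(q6,0) = {q3,q5}.
Union: {q0,q1,q2,q3,q4,q5}.
ε-closure gives {q0,q1,q2,q3,q4,q5,q6}.
After 0: {q0,q1,q2,q3,q4,q5,q6}.

{q0,q1,q2,q3,q4,q5,q6}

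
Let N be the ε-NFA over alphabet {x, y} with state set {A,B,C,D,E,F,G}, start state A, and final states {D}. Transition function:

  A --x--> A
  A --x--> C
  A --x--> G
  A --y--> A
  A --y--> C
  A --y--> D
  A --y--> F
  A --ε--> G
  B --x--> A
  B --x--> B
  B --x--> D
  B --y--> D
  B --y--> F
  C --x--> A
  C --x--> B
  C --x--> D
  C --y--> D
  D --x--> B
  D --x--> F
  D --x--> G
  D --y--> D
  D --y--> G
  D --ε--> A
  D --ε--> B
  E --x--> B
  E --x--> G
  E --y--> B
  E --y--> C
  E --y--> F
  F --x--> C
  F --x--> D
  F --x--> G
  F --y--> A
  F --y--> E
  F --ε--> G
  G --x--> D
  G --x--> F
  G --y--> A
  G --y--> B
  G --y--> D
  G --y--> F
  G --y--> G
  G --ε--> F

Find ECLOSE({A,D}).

{A,B,D,F,G}

Begin with {A,D}.
A →ε {G}; add G.
G →ε {F}; add F.
D →ε {A,B}; add B.
ε-closure = {A,B,D,F,G}.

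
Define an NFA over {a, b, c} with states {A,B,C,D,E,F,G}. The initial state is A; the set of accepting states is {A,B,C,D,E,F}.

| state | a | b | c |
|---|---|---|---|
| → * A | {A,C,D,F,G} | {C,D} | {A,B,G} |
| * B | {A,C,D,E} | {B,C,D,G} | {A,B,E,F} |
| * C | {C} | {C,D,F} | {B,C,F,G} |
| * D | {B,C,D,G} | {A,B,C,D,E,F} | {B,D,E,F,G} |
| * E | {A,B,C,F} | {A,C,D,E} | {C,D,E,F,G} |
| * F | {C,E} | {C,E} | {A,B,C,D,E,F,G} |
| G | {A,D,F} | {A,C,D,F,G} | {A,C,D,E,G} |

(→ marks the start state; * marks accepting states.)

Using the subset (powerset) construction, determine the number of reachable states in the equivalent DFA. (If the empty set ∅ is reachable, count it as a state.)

10

Start state of the DFA: {A}.
{A} --a--> {A,C,D,F,G}  [new]
{A} --b--> {C,D}  [new]
{A} --c--> {A,B,G}  [new]
{A,C,D,F,G} --a--> {A,B,C,D,E,F,G}  [new]
{A,C,D,F,G} --b--> {A,B,C,D,E,F,G}  [seen]
{A,C,D,F,G} --c--> {A,B,C,D,E,F,G}  [seen]
{C,D} --a--> {B,C,D,G}  [new]
{C,D} --b--> {A,B,C,D,E,F}  [new]
{C,D} --c--> {B,C,D,E,F,G}  [new]
{A,B,G} --a--> {A,C,D,E,F,G}  [new]
{A,B,G} --b--> {A,B,C,D,F,G}  [new]
{A,B,G} --c--> {A,B,C,D,E,F,G}  [seen]
{A,B,C,D,E,F,G} --a--> {A,B,C,D,E,F,G}  [seen]
{A,B,C,D,E,F,G} --b--> {A,B,C,D,E,F,G}  [seen]
{A,B,C,D,E,F,G} --c--> {A,B,C,D,E,F,G}  [seen]
{B,C,D,G} --a--> {A,B,C,D,E,F,G}  [seen]
{B,C,D,G} --b--> {A,B,C,D,E,F,G}  [seen]
{B,C,D,G} --c--> {A,B,C,D,E,F,G}  [seen]
{A,B,C,D,E,F} --a--> {A,B,C,D,E,F,G}  [seen]
{A,B,C,D,E,F} --b--> {A,B,C,D,E,F,G}  [seen]
{A,B,C,D,E,F} --c--> {A,B,C,D,E,F,G}  [seen]
{B,C,D,E,F,G} --a--> {A,B,C,D,E,F,G}  [seen]
{B,C,D,E,F,G} --b--> {A,B,C,D,E,F,G}  [seen]
{B,C,D,E,F,G} --c--> {A,B,C,D,E,F,G}  [seen]
{A,C,D,E,F,G} --a--> {A,B,C,D,E,F,G}  [seen]
{A,C,D,E,F,G} --b--> {A,B,C,D,E,F,G}  [seen]
{A,C,D,E,F,G} --c--> {A,B,C,D,E,F,G}  [seen]
{A,B,C,D,F,G} --a--> {A,B,C,D,E,F,G}  [seen]
{A,B,C,D,F,G} --b--> {A,B,C,D,E,F,G}  [seen]
{A,B,C,D,F,G} --c--> {A,B,C,D,E,F,G}  [seen]
Reachable DFA states: {A}, {A,C,D,F,G}, {C,D}, {A,B,G}, {A,B,C,D,E,F,G}, {B,C,D,G}, {A,B,C,D,E,F}, {B,C,D,E,F,G}, {A,C,D,E,F,G}, {A,B,C,D,F,G}.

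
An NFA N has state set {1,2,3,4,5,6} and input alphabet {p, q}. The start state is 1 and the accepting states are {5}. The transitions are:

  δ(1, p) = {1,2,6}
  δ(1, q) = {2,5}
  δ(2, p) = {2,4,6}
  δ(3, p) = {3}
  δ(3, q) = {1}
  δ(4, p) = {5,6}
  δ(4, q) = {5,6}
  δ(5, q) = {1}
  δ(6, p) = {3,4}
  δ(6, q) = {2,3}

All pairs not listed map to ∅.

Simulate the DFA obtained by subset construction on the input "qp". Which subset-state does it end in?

{2,4,6}

Start: {1}.
δ(1,q) = {2,5}.
Union: {2,5}.
After q: {2,5}.
δ(2,p) = {2,4,6}; δ(5,p) = ∅.
Union: {2,4,6}.
After p: {2,4,6}.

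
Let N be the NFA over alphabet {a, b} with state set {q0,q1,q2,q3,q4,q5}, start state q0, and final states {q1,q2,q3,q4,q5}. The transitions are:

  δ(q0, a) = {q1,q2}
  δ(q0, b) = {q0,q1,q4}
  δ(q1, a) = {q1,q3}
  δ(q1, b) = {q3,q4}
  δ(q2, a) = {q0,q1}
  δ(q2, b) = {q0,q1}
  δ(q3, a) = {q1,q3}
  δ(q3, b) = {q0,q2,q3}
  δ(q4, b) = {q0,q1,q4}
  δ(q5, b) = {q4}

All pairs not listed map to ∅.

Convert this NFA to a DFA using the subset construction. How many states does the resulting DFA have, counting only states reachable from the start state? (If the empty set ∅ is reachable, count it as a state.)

Start state of the DFA: {q0}.
{q0} --a--> {q1,q2}  [new]
{q0} --b--> {q0,q1,q4}  [new]
{q1,q2} --a--> {q0,q1,q3}  [new]
{q1,q2} --b--> {q0,q1,q3,q4}  [new]
{q0,q1,q4} --a--> {q1,q2,q3}  [new]
{q0,q1,q4} --b--> {q0,q1,q3,q4}  [seen]
{q0,q1,q3} --a--> {q1,q2,q3}  [seen]
{q0,q1,q3} --b--> {q0,q1,q2,q3,q4}  [new]
{q0,q1,q3,q4} --a--> {q1,q2,q3}  [seen]
{q0,q1,q3,q4} --b--> {q0,q1,q2,q3,q4}  [seen]
{q1,q2,q3} --a--> {q0,q1,q3}  [seen]
{q1,q2,q3} --b--> {q0,q1,q2,q3,q4}  [seen]
{q0,q1,q2,q3,q4} --a--> {q0,q1,q2,q3}  [new]
{q0,q1,q2,q3,q4} --b--> {q0,q1,q2,q3,q4}  [seen]
{q0,q1,q2,q3} --a--> {q0,q1,q2,q3}  [seen]
{q0,q1,q2,q3} --b--> {q0,q1,q2,q3,q4}  [seen]
Reachable DFA states: {q0}, {q1,q2}, {q0,q1,q4}, {q0,q1,q3}, {q0,q1,q3,q4}, {q1,q2,q3}, {q0,q1,q2,q3,q4}, {q0,q1,q2,q3}.

8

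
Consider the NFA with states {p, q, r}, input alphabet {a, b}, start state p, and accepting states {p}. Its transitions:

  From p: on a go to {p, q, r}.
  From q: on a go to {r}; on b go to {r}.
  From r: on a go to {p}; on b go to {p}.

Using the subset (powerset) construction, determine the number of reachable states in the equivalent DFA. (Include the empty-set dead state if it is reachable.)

4

Start state of the DFA: {p}.
{p} --a--> {p, q, r}  [new]
{p} --b--> ∅  [new]
{p, q, r} --a--> {p, q, r}  [seen]
{p, q, r} --b--> {p, r}  [new]
∅ --a--> ∅  [seen]
∅ --b--> ∅  [seen]
{p, r} --a--> {p, q, r}  [seen]
{p, r} --b--> {p}  [seen]
Reachable DFA states: {p}, {p, q, r}, ∅, {p, r}.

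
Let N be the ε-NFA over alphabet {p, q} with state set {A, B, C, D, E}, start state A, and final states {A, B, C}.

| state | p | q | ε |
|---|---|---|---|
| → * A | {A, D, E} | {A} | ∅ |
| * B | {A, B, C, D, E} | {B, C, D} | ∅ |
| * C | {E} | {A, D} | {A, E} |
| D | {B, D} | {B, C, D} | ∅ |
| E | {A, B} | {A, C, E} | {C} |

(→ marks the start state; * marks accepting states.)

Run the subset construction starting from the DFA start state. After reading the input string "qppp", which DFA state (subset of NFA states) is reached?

{A, B, C, D, E}

Start: {A}.
δ(A,q) = {A}.
Union: {A}.
After q: {A}.
δ(A,p) = {A, D, E}.
Union: {A, D, E}.
ε-closure gives {A, C, D, E}.
After p: {A, C, D, E}.
δ(A,p) = {A, D, E}; δ(C,p) = {E}; δ(D,p) = {B, D}; δ(E,p) = {A, B}.
Union: {A, B, D, E}.
ε-closure gives {A, B, C, D, E}.
After p: {A, B, C, D, E}.
δ(A,p) = {A, D, E}; δ(B,p) = {A, B, C, D, E}; δ(C,p) = {E}; δ(D,p) = {B, D}; δ(E,p) = {A, B}.
Union: {A, B, C, D, E}.
After p: {A, B, C, D, E}.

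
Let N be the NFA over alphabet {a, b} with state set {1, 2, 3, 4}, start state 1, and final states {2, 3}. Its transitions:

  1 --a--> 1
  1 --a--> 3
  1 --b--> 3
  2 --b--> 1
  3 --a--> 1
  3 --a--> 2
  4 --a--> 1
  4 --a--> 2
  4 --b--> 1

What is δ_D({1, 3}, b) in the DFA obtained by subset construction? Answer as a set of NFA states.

δ(1,b) = {3}; δ(3,b) = ∅.
Union: {3}.

{3}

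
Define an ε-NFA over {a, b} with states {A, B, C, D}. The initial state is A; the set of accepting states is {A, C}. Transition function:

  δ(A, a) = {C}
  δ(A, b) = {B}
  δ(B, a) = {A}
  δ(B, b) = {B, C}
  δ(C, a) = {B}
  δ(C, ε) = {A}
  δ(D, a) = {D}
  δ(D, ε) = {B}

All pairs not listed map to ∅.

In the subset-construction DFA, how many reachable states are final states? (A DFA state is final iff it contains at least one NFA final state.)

Start state of the DFA: {A} (ε-closure of the NFA start).
{A} --a--> {A, C}  [new]
{A} --b--> {B}  [new]
{A, C} --a--> {A, B, C}  [new]
{A, C} --b--> {B}  [seen]
{B} --a--> {A}  [seen]
{B} --b--> {A, B, C}  [seen]
{A, B, C} --a--> {A, B, C}  [seen]
{A, B, C} --b--> {A, B, C}  [seen]
Reachable DFA states: {A}, {A, C}, {B}, {A, B, C}.
Accepting DFA states (contain an NFA accepting state): {A}, {A, C}, {A, B, C}.

3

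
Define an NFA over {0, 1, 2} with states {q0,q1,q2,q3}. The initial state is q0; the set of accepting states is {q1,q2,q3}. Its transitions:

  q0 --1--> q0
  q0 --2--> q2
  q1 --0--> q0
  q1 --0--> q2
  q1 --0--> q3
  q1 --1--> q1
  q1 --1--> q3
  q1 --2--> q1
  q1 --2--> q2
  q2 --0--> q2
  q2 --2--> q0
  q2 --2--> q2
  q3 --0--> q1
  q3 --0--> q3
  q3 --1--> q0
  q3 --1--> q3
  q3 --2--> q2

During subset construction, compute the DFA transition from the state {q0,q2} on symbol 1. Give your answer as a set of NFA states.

δ(q0,1) = {q0}; δ(q2,1) = ∅.
Union: {q0}.

{q0}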